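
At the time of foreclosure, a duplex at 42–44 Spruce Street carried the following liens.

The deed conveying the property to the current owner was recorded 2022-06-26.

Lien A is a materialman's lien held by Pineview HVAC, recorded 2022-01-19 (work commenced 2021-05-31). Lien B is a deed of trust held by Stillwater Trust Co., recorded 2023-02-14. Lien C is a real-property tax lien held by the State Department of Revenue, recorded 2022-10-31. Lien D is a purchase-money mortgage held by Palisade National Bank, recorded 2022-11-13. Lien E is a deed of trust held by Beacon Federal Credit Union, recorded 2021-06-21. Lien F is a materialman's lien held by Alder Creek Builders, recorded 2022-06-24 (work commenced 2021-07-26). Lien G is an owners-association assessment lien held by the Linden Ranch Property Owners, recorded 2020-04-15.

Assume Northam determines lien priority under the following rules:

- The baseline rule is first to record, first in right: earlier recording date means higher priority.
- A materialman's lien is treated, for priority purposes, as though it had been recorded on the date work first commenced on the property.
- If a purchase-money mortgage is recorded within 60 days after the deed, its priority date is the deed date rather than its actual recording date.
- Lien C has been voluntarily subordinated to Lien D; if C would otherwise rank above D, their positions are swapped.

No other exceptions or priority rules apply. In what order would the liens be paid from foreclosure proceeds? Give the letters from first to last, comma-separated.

G, A, E, F, D, C, B

Adjusting effective dates: A is treated as recorded 2021-05-31, the work-commencement date; D missed the 60-day window (140 days after the deed), so its recording date stands; F is treated as recorded 2021-07-26, the work-commencement date.
Sorted by effective date: G (2020-04-15), A (2021-05-31), E (2021-06-21), F (2021-07-26), C (2022-10-31), D (2022-11-13), B (2023-02-14).
The subordination applies — C was senior to D — so C and D swap.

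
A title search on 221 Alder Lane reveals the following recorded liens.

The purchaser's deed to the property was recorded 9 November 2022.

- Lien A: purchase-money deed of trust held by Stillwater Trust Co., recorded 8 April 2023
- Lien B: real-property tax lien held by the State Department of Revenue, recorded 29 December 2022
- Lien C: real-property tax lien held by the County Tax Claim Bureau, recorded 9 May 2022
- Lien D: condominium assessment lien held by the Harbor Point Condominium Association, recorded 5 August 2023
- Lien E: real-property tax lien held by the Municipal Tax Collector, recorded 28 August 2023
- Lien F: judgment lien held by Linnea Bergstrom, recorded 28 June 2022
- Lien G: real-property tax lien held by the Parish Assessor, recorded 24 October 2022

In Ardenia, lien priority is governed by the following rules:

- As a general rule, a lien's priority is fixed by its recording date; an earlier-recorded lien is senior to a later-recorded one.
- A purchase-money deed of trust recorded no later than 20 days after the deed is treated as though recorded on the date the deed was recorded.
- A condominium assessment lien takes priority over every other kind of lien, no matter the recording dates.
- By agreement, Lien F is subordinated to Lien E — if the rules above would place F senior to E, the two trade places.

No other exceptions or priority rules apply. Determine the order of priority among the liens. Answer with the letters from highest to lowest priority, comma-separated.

Adjusting effective dates: A was recorded 150 days after the deed — beyond 20 days — so no relation-back applies.
As a condominium assessment lien, D is senior to every other lien.
Ordering the rest by effective date: C (9 May 2022), F (28 June 2022), G (24 October 2022), B (29 December 2022), A (8 April 2023), E (28 August 2023).
F is senior to E before the subordination, so the two trade places.

D, C, E, G, B, A, F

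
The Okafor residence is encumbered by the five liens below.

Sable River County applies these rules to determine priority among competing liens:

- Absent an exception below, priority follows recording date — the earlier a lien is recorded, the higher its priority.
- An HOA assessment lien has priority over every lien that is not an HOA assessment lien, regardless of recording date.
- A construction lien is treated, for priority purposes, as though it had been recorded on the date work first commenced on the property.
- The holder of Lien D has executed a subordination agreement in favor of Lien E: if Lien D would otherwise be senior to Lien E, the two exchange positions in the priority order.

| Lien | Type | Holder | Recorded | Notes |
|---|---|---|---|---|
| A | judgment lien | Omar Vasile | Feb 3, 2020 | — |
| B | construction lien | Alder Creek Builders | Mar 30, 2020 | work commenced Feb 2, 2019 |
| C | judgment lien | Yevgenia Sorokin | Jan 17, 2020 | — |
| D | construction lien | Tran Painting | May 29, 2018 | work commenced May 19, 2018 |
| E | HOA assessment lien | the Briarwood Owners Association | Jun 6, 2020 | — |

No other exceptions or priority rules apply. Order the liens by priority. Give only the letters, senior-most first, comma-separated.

First, effective dates: B's effective date is Feb 2, 2019, when work began; D's effective date is May 19, 2018, when work began.
As an HOA assessment lien, E is senior to every other lien.
Among the remaining liens, by effective date: D (May 19, 2018), B (Feb 2, 2019), C (Jan 17, 2020), A (Feb 3, 2020).
D is already junior to E, so the subordination agreement changes nothing.

E, D, B, C, A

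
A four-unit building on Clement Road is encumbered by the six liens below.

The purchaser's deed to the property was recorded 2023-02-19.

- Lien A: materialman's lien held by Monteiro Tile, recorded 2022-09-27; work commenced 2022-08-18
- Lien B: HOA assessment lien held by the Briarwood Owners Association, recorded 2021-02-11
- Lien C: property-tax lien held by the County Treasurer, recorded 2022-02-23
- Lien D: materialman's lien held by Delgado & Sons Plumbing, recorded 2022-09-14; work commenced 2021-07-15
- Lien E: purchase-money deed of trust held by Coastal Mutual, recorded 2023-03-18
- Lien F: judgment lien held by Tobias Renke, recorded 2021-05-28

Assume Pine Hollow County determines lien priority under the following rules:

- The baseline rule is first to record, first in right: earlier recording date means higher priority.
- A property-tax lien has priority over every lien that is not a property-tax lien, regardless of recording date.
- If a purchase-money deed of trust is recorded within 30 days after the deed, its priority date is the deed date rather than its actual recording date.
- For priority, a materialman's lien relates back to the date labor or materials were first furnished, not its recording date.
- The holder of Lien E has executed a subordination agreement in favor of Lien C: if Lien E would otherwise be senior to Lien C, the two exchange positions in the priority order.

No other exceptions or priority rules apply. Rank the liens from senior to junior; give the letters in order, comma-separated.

C, B, F, D, A, E

Effective dates: A's effective date is 2022-08-18, when work began; D's effective date is 2021-07-15, when work began; E was recorded within the 30-day window, so its effective date is the deed date 2023-02-19.
C is a property-tax lien, so it outranks all other liens regardless of date.
The other liens, earliest effective date first: B (2021-02-11), F (2021-05-28), D (2021-07-15), A (2022-08-18), E (2023-02-19).
E already ranks below C; the subordination has no effect.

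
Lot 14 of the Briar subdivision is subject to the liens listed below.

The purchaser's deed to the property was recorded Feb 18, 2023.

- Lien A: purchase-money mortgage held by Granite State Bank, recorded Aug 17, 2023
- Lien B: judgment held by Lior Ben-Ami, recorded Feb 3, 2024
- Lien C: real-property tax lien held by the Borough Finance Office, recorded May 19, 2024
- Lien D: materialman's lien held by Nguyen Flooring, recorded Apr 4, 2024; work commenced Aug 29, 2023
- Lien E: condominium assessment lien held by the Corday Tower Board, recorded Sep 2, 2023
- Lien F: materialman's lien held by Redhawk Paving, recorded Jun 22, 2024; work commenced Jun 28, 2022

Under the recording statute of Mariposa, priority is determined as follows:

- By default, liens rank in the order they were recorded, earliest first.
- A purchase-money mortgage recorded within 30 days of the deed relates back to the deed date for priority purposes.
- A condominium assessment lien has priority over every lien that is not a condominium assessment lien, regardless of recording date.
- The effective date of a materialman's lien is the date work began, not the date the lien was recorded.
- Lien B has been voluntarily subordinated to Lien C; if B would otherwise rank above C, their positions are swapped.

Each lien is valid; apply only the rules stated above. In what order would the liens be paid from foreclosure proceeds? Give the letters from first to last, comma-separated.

E, F, A, D, C, B

Effective dates after the stated exceptions: A was recorded 180 days after the deed — beyond 30 days — so no relation-back applies; D relates back to Aug 29, 2023 (work commenced); F relates back to Jun 28, 2022 (work commenced).
E, as a condominium assessment lien, has superpriority and ranks first.
Among the remaining liens, by effective date: F (Jun 28, 2022), A (Aug 17, 2023), D (Aug 29, 2023), B (Feb 3, 2024), C (May 19, 2024).
B is senior to C before the subordination, so the two trade places.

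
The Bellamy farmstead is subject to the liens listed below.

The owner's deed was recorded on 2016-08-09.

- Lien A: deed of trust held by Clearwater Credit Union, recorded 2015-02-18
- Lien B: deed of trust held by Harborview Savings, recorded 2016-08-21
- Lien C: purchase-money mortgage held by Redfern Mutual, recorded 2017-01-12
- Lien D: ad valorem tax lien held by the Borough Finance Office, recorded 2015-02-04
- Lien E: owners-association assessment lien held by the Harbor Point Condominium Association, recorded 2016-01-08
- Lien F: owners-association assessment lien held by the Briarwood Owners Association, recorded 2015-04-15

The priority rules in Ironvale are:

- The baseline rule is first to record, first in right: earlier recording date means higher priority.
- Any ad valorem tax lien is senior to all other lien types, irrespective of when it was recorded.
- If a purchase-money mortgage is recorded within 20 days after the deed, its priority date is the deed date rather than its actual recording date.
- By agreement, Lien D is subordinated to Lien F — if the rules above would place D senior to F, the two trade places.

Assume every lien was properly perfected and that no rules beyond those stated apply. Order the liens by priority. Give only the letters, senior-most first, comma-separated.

F, A, D, E, B, C

Adjusting effective dates: C missed the 20-day window (156 days after the deed), so its recording date stands.
D is an ad valorem tax lien, so it outranks all other liens regardless of date.
Remaining liens by effective date: A (2015-02-18), F (2015-04-15), E (2016-01-08), B (2016-08-21), C (2017-01-12).
The subordination applies — D was senior to F — so D and F swap.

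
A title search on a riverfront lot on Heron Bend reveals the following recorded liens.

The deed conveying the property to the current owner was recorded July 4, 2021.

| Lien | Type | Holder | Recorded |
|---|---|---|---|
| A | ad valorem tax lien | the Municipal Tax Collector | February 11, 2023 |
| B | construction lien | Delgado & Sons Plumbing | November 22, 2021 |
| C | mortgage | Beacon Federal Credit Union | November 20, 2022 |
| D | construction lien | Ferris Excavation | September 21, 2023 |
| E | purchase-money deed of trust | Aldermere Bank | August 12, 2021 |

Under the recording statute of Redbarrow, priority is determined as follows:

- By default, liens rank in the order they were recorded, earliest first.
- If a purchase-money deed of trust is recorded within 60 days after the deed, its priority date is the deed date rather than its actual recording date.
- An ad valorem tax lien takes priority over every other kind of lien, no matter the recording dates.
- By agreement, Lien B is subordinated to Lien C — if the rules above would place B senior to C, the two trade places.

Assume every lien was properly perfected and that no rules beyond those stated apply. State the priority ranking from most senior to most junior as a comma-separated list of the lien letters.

Effective dates after the stated exceptions: E relates back to the deed date July 4, 2021.
A is an ad valorem tax lien and takes priority over every other lien.
Remaining liens by effective date: E (July 4, 2021), B (November 22, 2021), C (November 20, 2022), D (September 21, 2023).
Because B would otherwise rank above C, the subordination swaps them.

A, E, C, B, D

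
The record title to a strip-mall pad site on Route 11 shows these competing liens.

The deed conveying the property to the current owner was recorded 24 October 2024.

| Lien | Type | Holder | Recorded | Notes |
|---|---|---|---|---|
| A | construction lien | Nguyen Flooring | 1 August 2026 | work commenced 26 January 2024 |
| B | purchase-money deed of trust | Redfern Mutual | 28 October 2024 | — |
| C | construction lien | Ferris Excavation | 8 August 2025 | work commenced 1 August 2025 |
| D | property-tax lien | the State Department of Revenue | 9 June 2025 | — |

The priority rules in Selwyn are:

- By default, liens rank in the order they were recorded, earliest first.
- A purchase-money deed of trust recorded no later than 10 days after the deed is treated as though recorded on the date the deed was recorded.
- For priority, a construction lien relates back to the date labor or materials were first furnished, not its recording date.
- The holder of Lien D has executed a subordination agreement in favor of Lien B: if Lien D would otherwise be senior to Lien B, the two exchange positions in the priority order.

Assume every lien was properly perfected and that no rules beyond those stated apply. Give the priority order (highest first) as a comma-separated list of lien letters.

First, effective dates: A's effective date is 26 January 2024, when work began; B was recorded within the 10-day window, so its effective date is the deed date 24 October 2024; C's effective date is 1 August 2025, when work began.
By effective date: A (26 January 2024), B (24 October 2024), D (9 June 2025), C (1 August 2025).
Since D is not senior to B, the subordination leaves the order unchanged.

A, B, D, C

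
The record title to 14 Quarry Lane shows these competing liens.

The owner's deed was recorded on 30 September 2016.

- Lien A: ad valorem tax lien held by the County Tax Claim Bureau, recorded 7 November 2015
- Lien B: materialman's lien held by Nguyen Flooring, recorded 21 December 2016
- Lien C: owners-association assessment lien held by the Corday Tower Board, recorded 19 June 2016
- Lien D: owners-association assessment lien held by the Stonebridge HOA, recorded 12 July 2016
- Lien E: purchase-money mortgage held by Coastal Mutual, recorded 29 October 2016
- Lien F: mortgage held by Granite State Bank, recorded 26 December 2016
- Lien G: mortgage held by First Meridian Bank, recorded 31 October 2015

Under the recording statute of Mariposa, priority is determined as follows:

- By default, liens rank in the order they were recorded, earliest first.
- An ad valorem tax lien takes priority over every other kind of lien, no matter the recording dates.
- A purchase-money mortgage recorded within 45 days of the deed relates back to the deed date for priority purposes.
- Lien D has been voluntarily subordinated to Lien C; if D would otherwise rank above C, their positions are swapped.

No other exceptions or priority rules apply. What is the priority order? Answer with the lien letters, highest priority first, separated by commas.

Effective dates: E relates back to the deed date 30 September 2016.
A, as an ad valorem tax lien, has superpriority and ranks first.
Ordering the rest by effective date: G (31 October 2015), C (19 June 2016), D (12 July 2016), E (30 September 2016), B (21 December 2016), F (26 December 2016).
D already ranks below C; the subordination has no effect.

A, G, C, D, E, B, F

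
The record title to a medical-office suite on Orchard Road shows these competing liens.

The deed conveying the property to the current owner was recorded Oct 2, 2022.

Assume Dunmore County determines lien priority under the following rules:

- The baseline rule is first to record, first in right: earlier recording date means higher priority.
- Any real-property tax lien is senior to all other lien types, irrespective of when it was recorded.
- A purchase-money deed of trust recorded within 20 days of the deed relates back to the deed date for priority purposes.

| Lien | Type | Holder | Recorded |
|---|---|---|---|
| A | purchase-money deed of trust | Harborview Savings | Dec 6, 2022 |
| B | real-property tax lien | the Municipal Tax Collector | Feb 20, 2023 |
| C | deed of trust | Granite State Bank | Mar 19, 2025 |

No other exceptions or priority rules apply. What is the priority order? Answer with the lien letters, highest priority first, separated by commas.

First, effective dates: A missed the 20-day window (65 days after the deed), so its recording date stands.
B is a real-property tax lien, so it outranks all other liens regardless of date.
Among the remaining liens, by effective date: A (Dec 6, 2022), C (Mar 19, 2025).

B, A, C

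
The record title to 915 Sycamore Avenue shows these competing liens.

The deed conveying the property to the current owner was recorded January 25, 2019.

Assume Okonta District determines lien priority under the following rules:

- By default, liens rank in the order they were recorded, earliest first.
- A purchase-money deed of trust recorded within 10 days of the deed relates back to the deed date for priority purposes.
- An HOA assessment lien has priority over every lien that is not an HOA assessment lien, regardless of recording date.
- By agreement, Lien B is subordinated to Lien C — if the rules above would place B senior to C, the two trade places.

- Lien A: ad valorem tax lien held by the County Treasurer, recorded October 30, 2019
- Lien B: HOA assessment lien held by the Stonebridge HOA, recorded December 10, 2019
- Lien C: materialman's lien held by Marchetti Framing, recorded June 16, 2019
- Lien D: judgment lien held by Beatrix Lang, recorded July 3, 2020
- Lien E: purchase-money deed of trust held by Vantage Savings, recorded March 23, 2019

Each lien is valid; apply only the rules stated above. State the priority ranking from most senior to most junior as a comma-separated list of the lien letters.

Adjusting effective dates: E was recorded 57 days after the deed, outside the 10-day window, so it keeps its recording date.
As an HOA assessment lien, B is senior to every other lien.
Among the remaining liens, by effective date: E (March 23, 2019), C (June 16, 2019), A (October 30, 2019), D (July 3, 2020).
B is senior to C before the subordination, so the two trade places.

C, E, B, A, D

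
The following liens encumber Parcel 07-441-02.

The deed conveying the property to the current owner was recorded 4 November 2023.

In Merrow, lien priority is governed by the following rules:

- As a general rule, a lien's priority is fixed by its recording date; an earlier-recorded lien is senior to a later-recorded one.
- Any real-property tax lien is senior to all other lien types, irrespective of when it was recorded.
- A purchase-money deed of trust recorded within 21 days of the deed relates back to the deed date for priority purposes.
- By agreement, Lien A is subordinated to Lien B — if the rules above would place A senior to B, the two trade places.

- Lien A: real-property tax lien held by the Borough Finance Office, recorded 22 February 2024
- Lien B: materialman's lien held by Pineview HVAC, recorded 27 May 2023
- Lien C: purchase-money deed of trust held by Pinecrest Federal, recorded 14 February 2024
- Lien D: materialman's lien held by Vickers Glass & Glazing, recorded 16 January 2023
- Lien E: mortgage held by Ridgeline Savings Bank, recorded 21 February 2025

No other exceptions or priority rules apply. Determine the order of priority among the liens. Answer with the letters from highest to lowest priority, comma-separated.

Effective dates: C was recorded 102 days after the deed — beyond 21 days — so no relation-back applies.
A is a real-property tax lien, so it outranks all other liens regardless of date.
Ordering the rest by effective date: D (16 January 2023), B (27 May 2023), C (14 February 2024), E (21 February 2025).
A would otherwise be senior to B, so under the subordination agreement A and B exchange positions.

B, D, A, C, E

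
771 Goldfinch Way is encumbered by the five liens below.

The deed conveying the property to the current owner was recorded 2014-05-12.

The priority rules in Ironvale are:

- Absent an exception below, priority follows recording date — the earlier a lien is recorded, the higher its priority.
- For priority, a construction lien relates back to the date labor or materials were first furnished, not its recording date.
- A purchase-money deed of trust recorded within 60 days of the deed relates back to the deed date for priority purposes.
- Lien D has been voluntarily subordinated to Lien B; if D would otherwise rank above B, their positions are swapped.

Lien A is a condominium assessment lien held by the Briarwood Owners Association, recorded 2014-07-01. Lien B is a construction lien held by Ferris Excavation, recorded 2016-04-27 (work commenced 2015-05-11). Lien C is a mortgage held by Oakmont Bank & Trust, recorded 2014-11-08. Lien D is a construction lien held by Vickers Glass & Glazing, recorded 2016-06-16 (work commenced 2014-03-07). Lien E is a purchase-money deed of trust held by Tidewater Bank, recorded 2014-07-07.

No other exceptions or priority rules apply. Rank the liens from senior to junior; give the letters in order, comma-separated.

B, E, A, C, D

Adjusting effective dates: B relates back to 2015-05-11 (work commenced); D is treated as recorded 2014-03-07, the work-commencement date; E was recorded within the 60-day window, so its effective date is the deed date 2014-05-12.
Ordering by effective date: D (2014-03-07), E (2014-05-12), A (2014-07-01), C (2014-11-08), B (2015-05-11).
D is senior to B before the subordination, so the two trade places.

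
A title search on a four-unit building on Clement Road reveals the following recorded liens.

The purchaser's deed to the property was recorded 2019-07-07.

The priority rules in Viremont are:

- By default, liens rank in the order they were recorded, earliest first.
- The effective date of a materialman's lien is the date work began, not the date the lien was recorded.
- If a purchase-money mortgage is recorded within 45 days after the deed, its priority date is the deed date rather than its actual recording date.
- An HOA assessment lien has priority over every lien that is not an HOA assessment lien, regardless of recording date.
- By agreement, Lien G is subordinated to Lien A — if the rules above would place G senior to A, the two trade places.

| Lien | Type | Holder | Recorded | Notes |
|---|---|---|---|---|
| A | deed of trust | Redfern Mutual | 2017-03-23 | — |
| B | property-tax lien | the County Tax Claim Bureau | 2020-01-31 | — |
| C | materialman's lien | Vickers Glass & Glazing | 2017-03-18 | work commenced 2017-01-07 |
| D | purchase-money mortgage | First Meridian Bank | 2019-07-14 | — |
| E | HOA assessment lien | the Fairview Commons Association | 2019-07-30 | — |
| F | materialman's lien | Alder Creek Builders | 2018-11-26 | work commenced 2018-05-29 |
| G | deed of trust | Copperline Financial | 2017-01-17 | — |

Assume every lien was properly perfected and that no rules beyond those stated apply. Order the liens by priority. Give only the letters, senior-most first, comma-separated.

Adjusting effective dates: C is treated as recorded 2017-01-07, the work-commencement date; D was recorded within the 45-day window, so its effective date is the deed date 2019-07-07; F is treated as recorded 2018-05-29, the work-commencement date.
E is an HOA assessment lien, so it outranks all other liens regardless of date.
Remaining liens by effective date: C (2017-01-07), G (2017-01-17), A (2017-03-23), F (2018-05-29), D (2019-07-07), B (2020-01-31).
Because G would otherwise rank above A, the subordination swaps them.

E, C, A, G, F, D, B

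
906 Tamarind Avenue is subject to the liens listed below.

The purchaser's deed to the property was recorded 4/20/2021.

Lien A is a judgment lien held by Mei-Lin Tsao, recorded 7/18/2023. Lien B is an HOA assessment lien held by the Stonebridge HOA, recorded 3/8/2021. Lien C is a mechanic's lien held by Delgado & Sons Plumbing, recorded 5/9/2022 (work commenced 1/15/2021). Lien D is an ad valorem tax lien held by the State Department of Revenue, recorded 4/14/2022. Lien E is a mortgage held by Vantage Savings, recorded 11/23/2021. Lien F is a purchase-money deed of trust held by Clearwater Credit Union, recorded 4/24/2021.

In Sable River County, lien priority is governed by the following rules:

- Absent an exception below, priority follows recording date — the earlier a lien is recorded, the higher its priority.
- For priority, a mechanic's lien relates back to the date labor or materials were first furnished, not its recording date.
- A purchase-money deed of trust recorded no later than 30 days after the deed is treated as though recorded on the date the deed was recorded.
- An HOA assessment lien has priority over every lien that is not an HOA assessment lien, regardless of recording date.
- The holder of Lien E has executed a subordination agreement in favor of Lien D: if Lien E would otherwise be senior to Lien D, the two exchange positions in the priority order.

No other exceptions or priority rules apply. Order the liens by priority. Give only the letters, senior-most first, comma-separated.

B, C, F, D, E, A

Effective dates: C relates back to 1/15/2021 (work commenced); F's effective date is the deed date, 4/20/2021.
B is an HOA assessment lien, so it outranks all other liens regardless of date.
The other liens, earliest effective date first: C (1/15/2021), F (4/20/2021), E (11/23/2021), D (4/14/2022), A (7/18/2023).
E is senior to D before the subordination, so the two trade places.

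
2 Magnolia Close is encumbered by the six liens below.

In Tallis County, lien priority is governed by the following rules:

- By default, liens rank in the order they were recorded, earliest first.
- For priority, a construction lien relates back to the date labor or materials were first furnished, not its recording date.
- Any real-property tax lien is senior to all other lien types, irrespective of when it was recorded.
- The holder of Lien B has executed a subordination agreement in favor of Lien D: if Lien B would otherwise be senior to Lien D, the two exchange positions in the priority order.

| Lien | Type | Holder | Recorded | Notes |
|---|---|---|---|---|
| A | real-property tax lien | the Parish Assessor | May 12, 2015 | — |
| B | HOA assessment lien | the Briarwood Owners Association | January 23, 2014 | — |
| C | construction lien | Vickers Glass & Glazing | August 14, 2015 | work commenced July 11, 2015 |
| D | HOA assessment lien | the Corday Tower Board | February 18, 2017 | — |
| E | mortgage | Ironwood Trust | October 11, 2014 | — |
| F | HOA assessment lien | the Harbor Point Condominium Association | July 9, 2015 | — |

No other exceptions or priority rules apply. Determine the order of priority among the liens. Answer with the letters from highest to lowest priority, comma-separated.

Adjusting effective dates: C relates back to July 11, 2015 (work commenced).
A is a real-property tax lien, so it outranks all other liens regardless of date.
Remaining liens by effective date: B (January 23, 2014), E (October 11, 2014), F (July 9, 2015), C (July 11, 2015), D (February 18, 2017).
Because B would otherwise rank above D, the subordination swaps them.

A, D, E, F, C, B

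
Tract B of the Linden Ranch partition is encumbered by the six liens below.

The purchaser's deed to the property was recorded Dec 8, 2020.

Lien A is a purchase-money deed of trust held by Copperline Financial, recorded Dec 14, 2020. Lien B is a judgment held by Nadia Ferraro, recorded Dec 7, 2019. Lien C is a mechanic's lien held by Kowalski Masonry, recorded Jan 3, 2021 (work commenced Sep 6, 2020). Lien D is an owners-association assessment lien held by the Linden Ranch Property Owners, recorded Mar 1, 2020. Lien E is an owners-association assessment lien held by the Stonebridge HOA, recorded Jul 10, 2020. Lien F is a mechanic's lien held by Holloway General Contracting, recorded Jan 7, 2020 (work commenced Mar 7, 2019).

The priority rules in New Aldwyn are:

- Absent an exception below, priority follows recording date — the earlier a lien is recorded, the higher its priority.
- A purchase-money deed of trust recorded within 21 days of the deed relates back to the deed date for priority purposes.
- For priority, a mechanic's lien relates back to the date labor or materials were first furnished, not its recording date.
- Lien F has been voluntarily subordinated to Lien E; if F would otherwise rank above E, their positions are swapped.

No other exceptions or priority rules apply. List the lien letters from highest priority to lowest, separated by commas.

First, effective dates: A was recorded within the 21-day window, so its effective date is the deed date Dec 8, 2020; C's effective date is Sep 6, 2020, when work began; F relates back to Mar 7, 2019 (work commenced).
Sorted by effective date: F (Mar 7, 2019), B (Dec 7, 2019), D (Mar 1, 2020), E (Jul 10, 2020), C (Sep 6, 2020), A (Dec 8, 2020).
F would otherwise be senior to E, so under the subordination agreement F and E exchange positions.

E, B, D, F, C, A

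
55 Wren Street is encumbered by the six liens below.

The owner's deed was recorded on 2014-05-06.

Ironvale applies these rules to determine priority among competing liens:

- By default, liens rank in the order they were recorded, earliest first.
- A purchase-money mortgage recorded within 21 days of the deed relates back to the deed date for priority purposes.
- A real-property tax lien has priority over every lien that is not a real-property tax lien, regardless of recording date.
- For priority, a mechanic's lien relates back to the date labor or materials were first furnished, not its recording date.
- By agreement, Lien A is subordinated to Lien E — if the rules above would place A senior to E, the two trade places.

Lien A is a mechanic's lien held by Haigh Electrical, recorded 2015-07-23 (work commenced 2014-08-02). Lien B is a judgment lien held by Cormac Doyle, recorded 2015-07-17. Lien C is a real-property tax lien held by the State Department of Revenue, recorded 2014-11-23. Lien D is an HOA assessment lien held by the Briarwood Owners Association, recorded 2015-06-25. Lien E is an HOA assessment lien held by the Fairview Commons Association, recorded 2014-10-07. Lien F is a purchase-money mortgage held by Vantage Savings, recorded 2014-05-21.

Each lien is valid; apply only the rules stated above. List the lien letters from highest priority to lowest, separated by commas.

C, F, E, A, D, B

Adjusting effective dates: A relates back to 2014-08-02 (work commenced); F relates back to the deed date 2014-05-06.
As a real-property tax lien, C is senior to every other lien.
The other liens, earliest effective date first: F (2014-05-06), A (2014-08-02), E (2014-10-07), D (2015-06-25), B (2015-07-17).
A is senior to E before the subordination, so the two trade places.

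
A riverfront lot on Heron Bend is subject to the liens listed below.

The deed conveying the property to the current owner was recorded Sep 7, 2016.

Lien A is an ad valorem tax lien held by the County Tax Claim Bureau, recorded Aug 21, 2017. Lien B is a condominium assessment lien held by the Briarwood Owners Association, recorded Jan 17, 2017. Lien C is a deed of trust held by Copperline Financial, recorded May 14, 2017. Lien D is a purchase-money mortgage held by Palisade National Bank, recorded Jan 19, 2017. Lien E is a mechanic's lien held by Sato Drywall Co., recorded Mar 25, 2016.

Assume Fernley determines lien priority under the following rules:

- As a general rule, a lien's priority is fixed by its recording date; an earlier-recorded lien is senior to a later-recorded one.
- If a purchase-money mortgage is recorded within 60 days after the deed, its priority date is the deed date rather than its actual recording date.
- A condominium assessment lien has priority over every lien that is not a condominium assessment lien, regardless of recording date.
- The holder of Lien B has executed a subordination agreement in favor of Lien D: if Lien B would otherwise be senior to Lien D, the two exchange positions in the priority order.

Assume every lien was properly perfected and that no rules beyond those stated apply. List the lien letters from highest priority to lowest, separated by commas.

D, E, B, C, A

First, effective dates: D was recorded 134 days after the deed, outside the 60-day window, so it keeps its recording date.
B, as a condominium assessment lien, has superpriority and ranks first.
Remaining liens by effective date: E (Mar 25, 2016), D (Jan 19, 2017), C (May 14, 2017), A (Aug 21, 2017).
The subordination applies — B was senior to D — so B and D swap.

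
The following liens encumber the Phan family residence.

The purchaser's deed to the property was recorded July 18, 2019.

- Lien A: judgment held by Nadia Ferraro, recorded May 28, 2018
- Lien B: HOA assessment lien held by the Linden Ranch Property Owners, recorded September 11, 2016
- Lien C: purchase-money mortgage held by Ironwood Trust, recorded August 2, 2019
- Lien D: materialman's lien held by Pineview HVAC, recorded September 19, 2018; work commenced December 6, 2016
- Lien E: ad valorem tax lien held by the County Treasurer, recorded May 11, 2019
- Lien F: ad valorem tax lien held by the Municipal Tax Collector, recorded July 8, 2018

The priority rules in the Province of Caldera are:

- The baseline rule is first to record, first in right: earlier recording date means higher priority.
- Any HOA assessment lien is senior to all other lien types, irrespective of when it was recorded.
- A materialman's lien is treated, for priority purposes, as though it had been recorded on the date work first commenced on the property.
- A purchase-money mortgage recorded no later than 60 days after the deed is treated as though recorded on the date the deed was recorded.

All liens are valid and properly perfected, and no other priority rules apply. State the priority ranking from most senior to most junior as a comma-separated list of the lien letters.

B, D, A, F, E, C

Effective dates after the stated exceptions: C was recorded within the 60-day window, so its effective date is the deed date July 18, 2019; D is treated as recorded December 6, 2016, the work-commencement date.
B is an HOA assessment lien, so it outranks all other liens regardless of date.
The other liens, earliest effective date first: D (December 6, 2016), A (May 28, 2018), F (July 8, 2018), E (May 11, 2019), C (July 18, 2019).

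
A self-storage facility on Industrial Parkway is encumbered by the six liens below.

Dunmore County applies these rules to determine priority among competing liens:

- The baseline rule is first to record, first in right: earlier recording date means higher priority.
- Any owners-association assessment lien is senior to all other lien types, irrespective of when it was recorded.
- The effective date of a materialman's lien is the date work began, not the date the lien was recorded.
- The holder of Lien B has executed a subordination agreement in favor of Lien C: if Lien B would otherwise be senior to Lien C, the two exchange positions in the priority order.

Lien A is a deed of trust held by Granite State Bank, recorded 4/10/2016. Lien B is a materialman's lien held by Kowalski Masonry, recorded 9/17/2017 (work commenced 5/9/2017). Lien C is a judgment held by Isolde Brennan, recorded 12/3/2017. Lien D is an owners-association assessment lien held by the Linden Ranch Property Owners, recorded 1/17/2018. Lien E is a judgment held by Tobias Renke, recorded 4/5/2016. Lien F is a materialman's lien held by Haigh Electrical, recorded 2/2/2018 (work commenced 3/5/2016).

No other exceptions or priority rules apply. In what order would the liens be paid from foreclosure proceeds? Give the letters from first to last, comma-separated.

Effective dates: B relates back to 5/9/2017 (work commenced); F is treated as recorded 3/5/2016, the work-commencement date.
D is an owners-association assessment lien and takes priority over every other lien.
The other liens, earliest effective date first: F (3/5/2016), E (4/5/2016), A (4/10/2016), B (5/9/2017), C (12/3/2017).
The subordination applies — B was senior to C — so B and C swap.

D, F, E, A, C, B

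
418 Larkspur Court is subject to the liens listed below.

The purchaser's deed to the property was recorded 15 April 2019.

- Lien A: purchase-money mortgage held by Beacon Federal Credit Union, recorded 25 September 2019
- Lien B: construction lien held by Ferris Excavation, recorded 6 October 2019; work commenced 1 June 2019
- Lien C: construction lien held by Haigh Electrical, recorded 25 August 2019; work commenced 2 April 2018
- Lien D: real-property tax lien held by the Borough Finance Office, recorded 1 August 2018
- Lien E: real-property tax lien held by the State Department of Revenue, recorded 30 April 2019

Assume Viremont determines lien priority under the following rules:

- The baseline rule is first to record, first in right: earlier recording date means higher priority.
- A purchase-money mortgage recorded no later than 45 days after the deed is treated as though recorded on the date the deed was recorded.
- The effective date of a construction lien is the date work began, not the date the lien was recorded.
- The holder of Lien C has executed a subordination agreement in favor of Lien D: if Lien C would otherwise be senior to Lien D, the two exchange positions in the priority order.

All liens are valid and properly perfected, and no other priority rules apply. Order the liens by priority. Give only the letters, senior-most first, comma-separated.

D, C, E, B, A

Effective dates: A was recorded 163 days after the deed, outside the 45-day window, so it keeps its recording date; B's effective date is 1 June 2019, when work began; C is treated as recorded 2 April 2018, the work-commencement date.
By effective date: C (2 April 2018), D (1 August 2018), E (30 April 2019), B (1 June 2019), A (25 September 2019).
The subordination applies — C was senior to D — so C and D swap.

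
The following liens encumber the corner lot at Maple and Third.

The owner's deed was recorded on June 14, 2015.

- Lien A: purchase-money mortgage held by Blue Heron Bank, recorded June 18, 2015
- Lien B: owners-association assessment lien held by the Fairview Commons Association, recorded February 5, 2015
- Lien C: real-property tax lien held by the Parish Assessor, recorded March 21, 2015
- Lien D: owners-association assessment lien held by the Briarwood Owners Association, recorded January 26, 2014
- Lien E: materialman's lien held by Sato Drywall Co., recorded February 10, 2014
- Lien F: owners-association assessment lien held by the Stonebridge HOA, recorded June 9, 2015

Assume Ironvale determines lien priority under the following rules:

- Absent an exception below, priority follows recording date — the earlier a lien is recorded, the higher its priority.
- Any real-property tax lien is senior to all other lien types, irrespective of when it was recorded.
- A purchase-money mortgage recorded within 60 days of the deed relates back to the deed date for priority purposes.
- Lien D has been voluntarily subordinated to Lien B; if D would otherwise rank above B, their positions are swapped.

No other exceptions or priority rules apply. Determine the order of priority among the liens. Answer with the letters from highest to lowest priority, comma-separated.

Adjusting effective dates: A relates back to the deed date June 14, 2015.
C is a real-property tax lien, so it outranks all other liens regardless of date.
Ordering the rest by effective date: D (January 26, 2014), E (February 10, 2014), B (February 5, 2015), F (June 9, 2015), A (June 14, 2015).
The subordination applies — D was senior to B — so D and B swap.

C, B, E, D, F, A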